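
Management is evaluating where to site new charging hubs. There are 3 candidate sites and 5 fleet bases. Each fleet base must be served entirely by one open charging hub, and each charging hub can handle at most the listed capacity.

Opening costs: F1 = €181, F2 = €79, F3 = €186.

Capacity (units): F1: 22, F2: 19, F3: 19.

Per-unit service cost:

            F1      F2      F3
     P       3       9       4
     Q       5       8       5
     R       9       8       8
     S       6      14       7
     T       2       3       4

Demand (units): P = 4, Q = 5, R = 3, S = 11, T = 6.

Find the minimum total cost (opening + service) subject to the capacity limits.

Minimum total cost: 405

Open {F1, F2}: P→F1 3·4=12, Q→F1 5·5=25, R→F2 8·3=24, S→F1 6·11=66, T→F2 3·6=18.
Loads: F1 carries 20/22, F2 carries 9/19. Service 145; fixed 260; total 405.
Next best feasible plan costs 414.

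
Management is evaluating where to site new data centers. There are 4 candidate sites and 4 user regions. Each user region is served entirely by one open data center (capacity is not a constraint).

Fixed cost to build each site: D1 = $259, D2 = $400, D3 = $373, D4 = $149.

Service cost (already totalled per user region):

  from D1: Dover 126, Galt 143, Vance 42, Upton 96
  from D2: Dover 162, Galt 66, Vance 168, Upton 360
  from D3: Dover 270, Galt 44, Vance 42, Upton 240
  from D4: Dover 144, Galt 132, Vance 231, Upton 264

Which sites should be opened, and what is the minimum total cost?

For any fixed open set, each user region goes to its cheapest open site; total = fixed + service.
{D1}: Dover→D1 126, Galt→D1 143, Vance→D1 42, Upton→D1 96. Service 407; fixed 259; total 666.
{D1, D4}: service 396 + fixed 408 = 804
{D4}: Dover→D4 144, Galt→D4 132, Vance→D4 231, Upton→D4 264. Service 771; fixed 149; total 920.
{D1, D2, D3, D4}: service 308 + fixed 1181 = 1489
No other subset beats 666.

Open D1 only; minimum total cost 666.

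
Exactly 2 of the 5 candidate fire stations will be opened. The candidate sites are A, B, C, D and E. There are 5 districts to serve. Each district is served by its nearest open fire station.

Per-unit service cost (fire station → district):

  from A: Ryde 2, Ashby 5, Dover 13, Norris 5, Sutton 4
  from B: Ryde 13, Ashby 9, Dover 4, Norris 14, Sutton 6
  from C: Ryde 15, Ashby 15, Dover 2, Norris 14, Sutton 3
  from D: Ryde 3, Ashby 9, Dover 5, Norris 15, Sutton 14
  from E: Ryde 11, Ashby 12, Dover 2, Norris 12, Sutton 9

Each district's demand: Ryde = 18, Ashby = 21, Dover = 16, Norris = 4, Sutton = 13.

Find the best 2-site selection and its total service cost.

With exactly 2 open, each district uses its cheapest among the chosen.
{A, C}: Ryde→A 2·18=36, Ashby→A 5·21=105, Dover→C 2·16=32, Norris→A 5·4=20, Sutton→C 3·13=39. Service cost 232.
{A, E}: service cost 245
{A, B}: service cost 277
Among all 10 size-2 choices, {A, C} is lowest.

Choose A and C; total service cost 232.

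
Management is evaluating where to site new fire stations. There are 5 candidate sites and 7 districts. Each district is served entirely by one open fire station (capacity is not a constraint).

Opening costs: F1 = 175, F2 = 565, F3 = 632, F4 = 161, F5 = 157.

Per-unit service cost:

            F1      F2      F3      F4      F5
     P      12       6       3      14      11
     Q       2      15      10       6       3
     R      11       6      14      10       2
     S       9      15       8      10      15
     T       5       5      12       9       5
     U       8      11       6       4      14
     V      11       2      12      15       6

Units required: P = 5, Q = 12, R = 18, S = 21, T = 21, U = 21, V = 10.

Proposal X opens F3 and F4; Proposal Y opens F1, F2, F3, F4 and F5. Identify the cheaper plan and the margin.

Proposal X: {F3, F4}: P→F3 3·5=15, Q→F4 6·12=72, R→F4 10·18=180, S→F3 8·21=168, T→F4 9·21=189, U→F4 4·21=84, V→F3 12·10=120. Service 828; fixed 793; total 1621.
Proposal Y: {F1, F2, F3, F4, F5}: P→F3 3·5=15, Q→F1 2·12=24, R→F5 2·18=36, S→F3 8·21=168, T→F1 5·21=105, U→F4 4·21=84, V→F2 2·10=20. Service 452; fixed 1690; total 2142.
Difference: |1621 − 2142| = 521.

Proposal X is cheaper by 521.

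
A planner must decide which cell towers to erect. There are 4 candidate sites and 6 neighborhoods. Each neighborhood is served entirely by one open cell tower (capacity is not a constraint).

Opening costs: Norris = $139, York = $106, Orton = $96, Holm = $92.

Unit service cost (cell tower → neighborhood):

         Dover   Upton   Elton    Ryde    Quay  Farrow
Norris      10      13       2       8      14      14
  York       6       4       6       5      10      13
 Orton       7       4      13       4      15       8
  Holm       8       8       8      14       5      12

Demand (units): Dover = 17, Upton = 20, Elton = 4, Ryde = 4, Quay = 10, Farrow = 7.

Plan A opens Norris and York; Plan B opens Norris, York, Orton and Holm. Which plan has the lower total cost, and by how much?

Plan A is cheaper by 99.

Plan A: {Norris, York}: Dover→York 6·17=102, Upton→York 4·20=80, Elton→Norris 2·4=8, Ryde→York 5·4=20, Quay→York 10·10=100, Farrow→York 13·7=91. Service 401; fixed 245; total 646.
Plan B: {Norris, York, Orton, Holm}: Dover→York 6·17=102, Upton→York 4·20=80, Elton→Norris 2·4=8, Ryde→Orton 4·4=16, Quay→Holm 5·10=50, Farrow→Orton 8·7=56. Service 312; fixed 433; total 745.
Difference: |646 − 745| = 99.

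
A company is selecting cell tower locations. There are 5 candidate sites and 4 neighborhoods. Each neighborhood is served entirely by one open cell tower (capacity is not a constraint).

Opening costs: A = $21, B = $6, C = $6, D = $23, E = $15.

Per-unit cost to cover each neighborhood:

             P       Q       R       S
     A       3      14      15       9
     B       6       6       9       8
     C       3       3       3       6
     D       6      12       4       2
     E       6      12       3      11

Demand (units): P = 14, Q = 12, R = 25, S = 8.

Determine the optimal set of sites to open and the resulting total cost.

For any fixed open set, each neighborhood goes to its cheapest open site; total = fixed + service.
{C, D}: P→C 3·14=42, Q→C 3·12=36, R→C 3·25=75, S→D 2·8=16. Service 169; fixed 29; total 198.
{B, C, D}: service 169 + fixed 35 = 204
{C}: P→C 3·14=42, Q→C 3·12=36, R→C 3·25=75, S→C 6·8=48. Service 201; fixed 6; total 207.
{A, B, C, D, E}: service 169 + fixed 71 = 240
No other subset beats 198.

Open C and D; minimum total cost 198.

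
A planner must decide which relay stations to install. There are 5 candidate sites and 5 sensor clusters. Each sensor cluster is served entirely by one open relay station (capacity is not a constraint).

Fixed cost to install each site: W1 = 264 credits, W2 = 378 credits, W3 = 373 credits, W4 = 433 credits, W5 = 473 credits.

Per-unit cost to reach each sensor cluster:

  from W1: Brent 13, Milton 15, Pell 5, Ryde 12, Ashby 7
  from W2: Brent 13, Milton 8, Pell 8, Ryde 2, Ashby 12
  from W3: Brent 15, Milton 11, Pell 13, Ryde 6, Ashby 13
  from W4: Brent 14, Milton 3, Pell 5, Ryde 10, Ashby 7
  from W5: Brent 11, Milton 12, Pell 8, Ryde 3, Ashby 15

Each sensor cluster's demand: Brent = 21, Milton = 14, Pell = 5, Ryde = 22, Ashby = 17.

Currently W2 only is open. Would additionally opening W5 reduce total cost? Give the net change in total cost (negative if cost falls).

No — net change +431 (cost rises by 431).

Current service cost with {W2}: 673.
Adding W5: each sensor cluster re-picks its cheapest; new service cost 631, saving 42.
Extra fixed cost: 473. Net change = 473 − 42 = 431.
(Totals: 1051 → 1482.)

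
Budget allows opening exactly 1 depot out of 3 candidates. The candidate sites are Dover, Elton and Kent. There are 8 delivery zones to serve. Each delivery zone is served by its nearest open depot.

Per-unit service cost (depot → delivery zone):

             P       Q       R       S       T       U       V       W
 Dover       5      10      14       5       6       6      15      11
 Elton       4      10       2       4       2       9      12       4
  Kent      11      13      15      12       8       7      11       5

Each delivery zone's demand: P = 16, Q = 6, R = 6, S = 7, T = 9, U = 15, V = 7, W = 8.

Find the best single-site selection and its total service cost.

With exactly 1 open, each delivery zone uses its cheapest among the chosen.
{Elton}: P→Elton 4·16=64, Q→Elton 10·6=60, R→Elton 2·6=12, S→Elton 4·7=28, T→Elton 2·9=18, U→Elton 9·15=135, V→Elton 12·7=84, W→Elton 4·8=32. Service cost 433.
{Dover}: service cost 596
{Kent}: service cost 722
Among all 3 size-1 choices, {Elton} is lowest.

Choose Elton only; total service cost 433.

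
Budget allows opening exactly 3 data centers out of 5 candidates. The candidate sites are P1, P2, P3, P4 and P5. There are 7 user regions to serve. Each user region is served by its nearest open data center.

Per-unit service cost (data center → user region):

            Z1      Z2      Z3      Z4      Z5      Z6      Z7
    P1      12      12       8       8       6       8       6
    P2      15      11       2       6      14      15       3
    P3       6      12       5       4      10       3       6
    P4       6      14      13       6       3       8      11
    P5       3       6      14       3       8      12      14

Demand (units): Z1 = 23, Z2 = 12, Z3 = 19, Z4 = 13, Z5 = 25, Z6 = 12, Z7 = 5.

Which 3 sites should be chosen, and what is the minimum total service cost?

With exactly 3 open, each user region uses its cheapest among the chosen.
{P2, P4, P5}: Z1→P5 3·23=69, Z2→P5 6·12=72, Z3→P2 2·19=38, Z4→P5 3·13=39, Z5→P4 3·25=75, Z6→P4 8·12=96, Z7→P2 3·5=15. Service cost 404.
{P3, P4, P5}: service cost 416
{P2, P3, P5}: service cost 469
Among all 10 size-3 choices, {P2, P4, P5} is lowest.

Choose P2, P4 and P5; total service cost 404.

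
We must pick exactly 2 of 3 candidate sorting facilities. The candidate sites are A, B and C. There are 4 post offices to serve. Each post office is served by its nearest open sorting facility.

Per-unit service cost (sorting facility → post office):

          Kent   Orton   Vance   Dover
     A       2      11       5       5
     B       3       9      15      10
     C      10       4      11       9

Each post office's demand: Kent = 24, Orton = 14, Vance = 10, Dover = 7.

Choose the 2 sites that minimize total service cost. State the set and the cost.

With exactly 2 open, each post office uses its cheapest among the chosen.
{A, C}: Kent→A 2·24=48, Orton→C 4·14=56, Vance→A 5·10=50, Dover→A 5·7=35. Service cost 189.
{A, B}: service cost 259
{B, C}: service cost 301
Among all 3 size-2 choices, {A, C} is lowest.

Choose A and C; total service cost 189.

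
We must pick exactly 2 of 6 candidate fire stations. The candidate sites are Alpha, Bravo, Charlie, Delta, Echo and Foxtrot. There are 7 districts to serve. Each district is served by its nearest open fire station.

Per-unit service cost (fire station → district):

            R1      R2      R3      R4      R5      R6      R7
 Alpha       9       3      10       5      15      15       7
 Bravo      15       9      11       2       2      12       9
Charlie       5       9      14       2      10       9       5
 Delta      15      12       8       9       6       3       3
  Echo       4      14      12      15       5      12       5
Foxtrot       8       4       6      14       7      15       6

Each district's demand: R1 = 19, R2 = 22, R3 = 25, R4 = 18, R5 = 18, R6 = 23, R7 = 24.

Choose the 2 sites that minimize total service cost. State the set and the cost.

Choose Alpha and Delta; total service cost 776.

With exactly 2 open, each district uses its cheapest among the chosen.
{Alpha, Delta}: R1→Alpha 9·19=171, R2→Alpha 3·22=66, R3→Delta 8·25=200, R4→Alpha 5·18=90, R5→Delta 6·18=108, R6→Delta 3·23=69, R7→Delta 3·24=72. Service cost 776.
{Charlie, Delta}: service cost 778
{Delta, Foxtrot}: service cost 801
Among all 15 size-2 choices, {Alpha, Delta} is lowest.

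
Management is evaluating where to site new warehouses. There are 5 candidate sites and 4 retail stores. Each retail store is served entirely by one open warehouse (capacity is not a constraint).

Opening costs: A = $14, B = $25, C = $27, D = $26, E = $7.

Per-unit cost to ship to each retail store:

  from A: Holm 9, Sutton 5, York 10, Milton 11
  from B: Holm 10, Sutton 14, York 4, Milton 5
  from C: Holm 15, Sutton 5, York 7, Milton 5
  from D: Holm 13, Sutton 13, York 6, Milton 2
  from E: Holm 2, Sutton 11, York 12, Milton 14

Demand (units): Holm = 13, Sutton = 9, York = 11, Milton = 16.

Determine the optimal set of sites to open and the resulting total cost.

Open A, D and E; minimum total cost 216.

For any fixed open set, each retail store goes to its cheapest open site; total = fixed + service.
{A, D, E}: Holm→E 2·13=26, Sutton→A 5·9=45, York→D 6·11=66, Milton→D 2·16=32. Service 169; fixed 47; total 216.
{A, B, D, E}: service 147 + fixed 72 = 219
{C, D, E}: service 169 + fixed 60 = 229
{A, B, C, D, E}: Holm→E 2·13=26, Sutton→A 5·9=45, York→B 4·11=44, Milton→D 2·16=32. Service 147; fixed 99; total 246.
No other subset beats 216.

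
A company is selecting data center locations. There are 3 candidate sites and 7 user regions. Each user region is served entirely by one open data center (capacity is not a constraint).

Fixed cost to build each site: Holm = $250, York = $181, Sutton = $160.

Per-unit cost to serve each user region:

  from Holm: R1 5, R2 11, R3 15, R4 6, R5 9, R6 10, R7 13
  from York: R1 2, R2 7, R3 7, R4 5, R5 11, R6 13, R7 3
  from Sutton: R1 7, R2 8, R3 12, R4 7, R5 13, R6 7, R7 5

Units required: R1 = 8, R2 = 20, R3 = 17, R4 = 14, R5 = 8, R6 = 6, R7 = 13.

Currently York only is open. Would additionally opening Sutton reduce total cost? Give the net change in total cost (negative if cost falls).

No — net change +124 (cost rises by 124).

Current service cost with {York}: 550.
Adding Sutton: each user region re-picks its cheapest; new service cost 514, saving 36.
Extra fixed cost: 160. Net change = 160 − 36 = 124.
(Totals: 731 → 855.)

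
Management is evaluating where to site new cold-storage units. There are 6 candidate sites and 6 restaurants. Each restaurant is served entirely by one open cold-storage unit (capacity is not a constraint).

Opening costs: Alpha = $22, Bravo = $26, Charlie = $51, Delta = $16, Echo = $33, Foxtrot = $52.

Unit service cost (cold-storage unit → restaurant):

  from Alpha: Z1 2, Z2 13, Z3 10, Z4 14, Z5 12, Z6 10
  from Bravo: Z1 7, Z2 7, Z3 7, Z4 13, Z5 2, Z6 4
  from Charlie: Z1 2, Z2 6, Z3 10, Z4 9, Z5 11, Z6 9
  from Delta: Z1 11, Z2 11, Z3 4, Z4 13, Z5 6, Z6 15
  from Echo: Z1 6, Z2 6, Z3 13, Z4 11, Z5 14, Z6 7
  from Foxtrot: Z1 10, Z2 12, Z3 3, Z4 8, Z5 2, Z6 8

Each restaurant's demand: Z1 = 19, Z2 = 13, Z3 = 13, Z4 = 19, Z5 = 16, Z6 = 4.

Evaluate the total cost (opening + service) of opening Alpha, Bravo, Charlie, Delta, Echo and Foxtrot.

Total cost: 555

Each restaurant is assigned to its cheapest site among the open ones.
{Alpha, Bravo, Charlie, Delta, Echo, Foxtrot}: Z1→Alpha 2·19=38, Z2→Charlie 6·13=78, Z3→Foxtrot 3·13=39, Z4→Foxtrot 8·19=152, Z5→Bravo 2·16=32, Z6→Bravo 4·4=16. Service 355; fixed 200; total 555.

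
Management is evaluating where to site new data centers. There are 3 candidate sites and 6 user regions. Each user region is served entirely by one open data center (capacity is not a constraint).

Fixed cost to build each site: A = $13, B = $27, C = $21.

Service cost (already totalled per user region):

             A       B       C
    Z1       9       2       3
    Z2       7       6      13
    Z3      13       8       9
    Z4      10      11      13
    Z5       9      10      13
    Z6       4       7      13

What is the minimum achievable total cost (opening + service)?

For any fixed open set, each user region goes to its cheapest open site; total = fixed + service.
{A}: Z1→A 9, Z2→A 7, Z3→A 13, Z4→A 10, Z5→A 9, Z6→A 4. Service 52; fixed 13; total 65.
{B}: service 44 + fixed 27 = 71
{A, C}: service 42 + fixed 34 = 76
{A, B, C}: service 39 + fixed 61 = 100
No other subset beats 65.

Minimum total cost: 65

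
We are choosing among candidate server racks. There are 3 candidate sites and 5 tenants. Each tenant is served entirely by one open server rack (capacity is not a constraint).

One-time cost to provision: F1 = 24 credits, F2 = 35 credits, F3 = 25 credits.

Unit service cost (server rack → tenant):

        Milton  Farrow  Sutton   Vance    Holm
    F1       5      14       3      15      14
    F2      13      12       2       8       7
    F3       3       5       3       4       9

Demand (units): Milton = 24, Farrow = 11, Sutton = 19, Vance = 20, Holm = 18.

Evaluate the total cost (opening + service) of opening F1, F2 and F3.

Each tenant is assigned to its cheapest site among the open ones.
{F1, F2, F3}: Milton→F3 3·24=72, Farrow→F3 5·11=55, Sutton→F2 2·19=38, Vance→F3 4·20=80, Holm→F2 7·18=126. Service 371; fixed 84; total 455.

Total cost: 455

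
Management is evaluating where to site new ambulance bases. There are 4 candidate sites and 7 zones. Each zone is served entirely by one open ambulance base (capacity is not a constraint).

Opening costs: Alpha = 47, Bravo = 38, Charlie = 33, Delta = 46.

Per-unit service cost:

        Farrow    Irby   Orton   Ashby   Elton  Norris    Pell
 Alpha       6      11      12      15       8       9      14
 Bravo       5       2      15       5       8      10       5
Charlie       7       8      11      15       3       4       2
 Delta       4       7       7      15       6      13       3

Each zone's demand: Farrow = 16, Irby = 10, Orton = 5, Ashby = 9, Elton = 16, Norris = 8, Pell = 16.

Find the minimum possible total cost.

For any fixed open set, each zone goes to its cheapest open site; total = fixed + service.
{Bravo, Charlie}: Farrow→Bravo 5·16=80, Irby→Bravo 2·10=20, Orton→Charlie 11·5=55, Ashby→Bravo 5·9=45, Elton→Charlie 3·16=48, Norris→Charlie 4·8=32, Pell→Charlie 2·16=32. Service 312; fixed 71; total 383.
{Bravo, Charlie, Delta}: service 276 + fixed 117 = 393
{Alpha, Bravo, Charlie}: service 312 + fixed 118 = 430
{Alpha, Bravo, Charlie, Delta}: service 276 + fixed 164 = 440
(All 15 nonempty subsets were checked; Bravo and Charlie is lowest.)

Minimum total cost: 383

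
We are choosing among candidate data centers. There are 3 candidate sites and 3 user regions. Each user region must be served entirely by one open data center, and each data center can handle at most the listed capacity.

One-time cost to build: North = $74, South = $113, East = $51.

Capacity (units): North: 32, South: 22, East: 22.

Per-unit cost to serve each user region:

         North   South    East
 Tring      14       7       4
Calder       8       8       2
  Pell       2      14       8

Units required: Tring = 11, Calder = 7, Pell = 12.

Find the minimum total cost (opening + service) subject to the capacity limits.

Minimum total cost: 207

Open {North, East}: Tring→East 4·11=44, Calder→East 2·7=14, Pell→North 2·12=24.
Loads: North carries 12/32, East carries 18/22. Service 82; fixed 125; total 207.
Next best feasible plan costs 249.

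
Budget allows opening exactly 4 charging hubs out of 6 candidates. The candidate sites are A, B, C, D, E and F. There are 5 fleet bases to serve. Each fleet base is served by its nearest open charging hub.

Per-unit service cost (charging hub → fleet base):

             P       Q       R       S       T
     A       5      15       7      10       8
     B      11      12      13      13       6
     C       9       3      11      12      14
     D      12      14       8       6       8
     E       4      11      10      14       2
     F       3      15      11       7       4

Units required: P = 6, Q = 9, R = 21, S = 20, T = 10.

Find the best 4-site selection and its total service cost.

Choose A, C, D and E; total service cost 338.

With exactly 4 open, each fleet base uses its cheapest among the chosen.
{A, C, D, E}: P→E 4·6=24, Q→C 3·9=27, R→A 7·21=147, S→D 6·20=120, T→E 2·10=20. Service cost 338.
{A, C, D, F}: service cost 352
{A, C, E, F}: service cost 352
Among all 15 size-4 choices, {A, C, D, E} is lowest.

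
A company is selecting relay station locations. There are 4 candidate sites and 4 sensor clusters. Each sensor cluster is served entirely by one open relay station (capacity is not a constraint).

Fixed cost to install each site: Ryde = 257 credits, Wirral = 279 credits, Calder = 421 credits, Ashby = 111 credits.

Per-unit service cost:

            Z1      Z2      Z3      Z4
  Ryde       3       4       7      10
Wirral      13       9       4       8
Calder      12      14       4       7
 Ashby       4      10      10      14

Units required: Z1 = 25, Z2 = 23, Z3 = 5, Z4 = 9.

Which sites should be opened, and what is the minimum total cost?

Open Ryde only; minimum total cost 549.

For any fixed open set, each sensor cluster goes to its cheapest open site; total = fixed + service.
{Ryde}: Z1→Ryde 3·25=75, Z2→Ryde 4·23=92, Z3→Ryde 7·5=35, Z4→Ryde 10·9=90. Service 292; fixed 257; total 549.
{Ashby}: Z1→Ashby 4·25=100, Z2→Ashby 10·23=230, Z3→Ashby 10·5=50, Z4→Ashby 14·9=126. Service 506; fixed 111; total 617.
{Ryde, Ashby}: service 292 + fixed 368 = 660
{Ryde, Wirral, Calder, Ashby}: Z1→Ryde 3·25=75, Z2→Ryde 4·23=92, Z3→Wirral 4·5=20, Z4→Calder 7·9=63. Service 250; fixed 1068; total 1318.
No other subset beats 549.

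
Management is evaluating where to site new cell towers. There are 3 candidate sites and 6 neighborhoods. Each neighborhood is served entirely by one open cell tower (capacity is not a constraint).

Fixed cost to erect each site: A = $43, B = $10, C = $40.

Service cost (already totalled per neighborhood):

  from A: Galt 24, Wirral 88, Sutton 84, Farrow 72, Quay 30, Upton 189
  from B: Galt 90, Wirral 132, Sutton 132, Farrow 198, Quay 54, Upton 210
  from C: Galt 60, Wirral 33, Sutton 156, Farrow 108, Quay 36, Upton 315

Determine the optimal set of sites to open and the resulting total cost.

For any fixed open set, each neighborhood goes to its cheapest open site; total = fixed + service.
{A, C}: Galt→A 24, Wirral→C 33, Sutton→A 84, Farrow→A 72, Quay→A 30, Upton→A 189. Service 432; fixed 83; total 515.
{A, B, C}: Galt→A 24, Wirral→C 33, Sutton→A 84, Farrow→A 72, Quay→A 30, Upton→A 189. Service 432; fixed 93; total 525.
{A}: service 487 + fixed 43 = 530
{B}: Galt→B 90, Wirral→B 132, Sutton→B 132, Farrow→B 198, Quay→B 54, Upton→B 210. Service 816; fixed 10; total 826.
No other subset beats 515.

Open A and C; minimum total cost 515.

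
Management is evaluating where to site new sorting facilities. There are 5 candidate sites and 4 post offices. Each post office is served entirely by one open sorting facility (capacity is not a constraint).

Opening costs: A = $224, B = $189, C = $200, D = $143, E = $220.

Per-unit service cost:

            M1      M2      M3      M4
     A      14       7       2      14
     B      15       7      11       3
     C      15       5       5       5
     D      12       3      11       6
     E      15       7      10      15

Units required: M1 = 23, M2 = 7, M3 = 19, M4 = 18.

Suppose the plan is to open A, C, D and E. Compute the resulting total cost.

Total cost: 1212

Each post office is assigned to its cheapest site among the open ones.
{A, C, D, E}: M1→D 12·23=276, M2→D 3·7=21, M3→A 2·19=38, M4→C 5·18=90. Service 425; fixed 787; total 1212.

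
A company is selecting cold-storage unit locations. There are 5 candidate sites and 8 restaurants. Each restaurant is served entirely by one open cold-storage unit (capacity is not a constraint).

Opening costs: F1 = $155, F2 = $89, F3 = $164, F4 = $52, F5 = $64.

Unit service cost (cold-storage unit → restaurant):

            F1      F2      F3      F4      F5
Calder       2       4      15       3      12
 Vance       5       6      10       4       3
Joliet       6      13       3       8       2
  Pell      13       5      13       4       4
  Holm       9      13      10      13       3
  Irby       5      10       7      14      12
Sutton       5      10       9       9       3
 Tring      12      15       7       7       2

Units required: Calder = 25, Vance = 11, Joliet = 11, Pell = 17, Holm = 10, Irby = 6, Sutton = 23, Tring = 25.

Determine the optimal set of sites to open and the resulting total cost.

Open F4 and F5; minimum total cost 535.

For any fixed open set, each restaurant goes to its cheapest open site; total = fixed + service.
{F4, F5}: Calder→F4 3·25=75, Vance→F5 3·11=33, Joliet→F5 2·11=22, Pell→F4 4·17=68, Holm→F5 3·10=30, Irby→F5 12·6=72, Sutton→F5 3·23=69, Tring→F5 2·25=50. Service 419; fixed 116; total 535.
{F1, F5}: Calder→F1 2·25=50, Vance→F5 3·11=33, Joliet→F5 2·11=22, Pell→F5 4·17=68, Holm→F5 3·10=30, Irby→F1 5·6=30, Sutton→F5 3·23=69, Tring→F5 2·25=50. Service 352; fixed 219; total 571.
{F2, F5}: service 432 + fixed 153 = 585
{F1, F2, F3, F4, F5}: service 352 + fixed 524 = 876
No other subset beats 535.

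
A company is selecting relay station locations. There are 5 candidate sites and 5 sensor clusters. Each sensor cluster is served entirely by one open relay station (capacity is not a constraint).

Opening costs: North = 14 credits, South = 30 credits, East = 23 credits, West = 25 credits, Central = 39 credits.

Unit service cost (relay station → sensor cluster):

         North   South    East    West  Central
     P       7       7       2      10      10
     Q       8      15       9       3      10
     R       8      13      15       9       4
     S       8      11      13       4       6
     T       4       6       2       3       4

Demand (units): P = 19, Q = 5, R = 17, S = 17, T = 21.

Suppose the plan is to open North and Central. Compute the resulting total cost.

Each sensor cluster is assigned to its cheapest site among the open ones.
{North, Central}: P→North 7·19=133, Q→North 8·5=40, R→Central 4·17=68, S→Central 6·17=102, T→North 4·21=84. Service 427; fixed 53; total 480.

Total cost: 480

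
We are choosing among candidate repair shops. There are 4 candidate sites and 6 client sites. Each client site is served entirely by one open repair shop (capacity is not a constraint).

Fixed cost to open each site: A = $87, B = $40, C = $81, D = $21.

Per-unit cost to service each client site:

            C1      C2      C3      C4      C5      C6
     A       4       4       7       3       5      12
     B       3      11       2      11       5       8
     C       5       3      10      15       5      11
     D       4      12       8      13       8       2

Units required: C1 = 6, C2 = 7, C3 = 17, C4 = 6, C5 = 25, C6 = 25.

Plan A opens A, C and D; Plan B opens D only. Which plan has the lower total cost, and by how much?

Plan A is cheaper by 47.

Plan A: {A, C, D}: C1→A 4·6=24, C2→C 3·7=21, C3→A 7·17=119, C4→A 3·6=18, C5→A 5·25=125, C6→D 2·25=50. Service 357; fixed 189; total 546.
Plan B: {D}: C1→D 4·6=24, C2→D 12·7=84, C3→D 8·17=136, C4→D 13·6=78, C5→D 8·25=200, C6→D 2·25=50. Service 572; fixed 21; total 593.
Difference: |546 − 593| = 47.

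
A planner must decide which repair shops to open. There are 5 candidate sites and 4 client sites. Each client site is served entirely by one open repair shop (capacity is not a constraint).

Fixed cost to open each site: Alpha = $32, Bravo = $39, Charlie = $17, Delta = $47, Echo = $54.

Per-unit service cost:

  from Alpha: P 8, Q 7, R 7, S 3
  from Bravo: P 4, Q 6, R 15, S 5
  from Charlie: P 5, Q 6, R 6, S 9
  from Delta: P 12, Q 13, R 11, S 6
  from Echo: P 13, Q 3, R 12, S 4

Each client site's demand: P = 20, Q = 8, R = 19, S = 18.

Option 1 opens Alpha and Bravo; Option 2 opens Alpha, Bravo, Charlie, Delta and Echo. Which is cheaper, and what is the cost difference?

Option 1 is cheaper by 75.

Option 1: {Alpha, Bravo}: P→Bravo 4·20=80, Q→Bravo 6·8=48, R→Alpha 7·19=133, S→Alpha 3·18=54. Service 315; fixed 71; total 386.
Option 2: {Alpha, Bravo, Charlie, Delta, Echo}: P→Bravo 4·20=80, Q→Echo 3·8=24, R→Charlie 6·19=114, S→Alpha 3·18=54. Service 272; fixed 189; total 461.
Difference: |386 − 461| = 75.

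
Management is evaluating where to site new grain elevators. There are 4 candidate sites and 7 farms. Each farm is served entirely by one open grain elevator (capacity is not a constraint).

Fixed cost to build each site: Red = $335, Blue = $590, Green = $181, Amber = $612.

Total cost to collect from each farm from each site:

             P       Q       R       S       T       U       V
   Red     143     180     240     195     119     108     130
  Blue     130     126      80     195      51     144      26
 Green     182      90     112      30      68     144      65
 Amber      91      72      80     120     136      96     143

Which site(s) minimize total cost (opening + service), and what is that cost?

Open Green only; minimum total cost 872.

For any fixed open set, each farm goes to its cheapest open site; total = fixed + service.
{Green}: P→Green 182, Q→Green 90, R→Green 112, S→Green 30, T→Green 68, U→Green 144, V→Green 65. Service 691; fixed 181; total 872.
{Red, Green}: P→Red 143, Q→Green 90, R→Green 112, S→Green 30, T→Green 68, U→Red 108, V→Green 65. Service 616; fixed 516; total 1132.
{Green, Amber}: P→Amber 91, Q→Amber 72, R→Amber 80, S→Green 30, T→Green 68, U→Amber 96, V→Green 65. Service 502; fixed 793; total 1295.
{Red, Blue, Green, Amber}: service 446 + fixed 1718 = 2164
No other subset beats 872.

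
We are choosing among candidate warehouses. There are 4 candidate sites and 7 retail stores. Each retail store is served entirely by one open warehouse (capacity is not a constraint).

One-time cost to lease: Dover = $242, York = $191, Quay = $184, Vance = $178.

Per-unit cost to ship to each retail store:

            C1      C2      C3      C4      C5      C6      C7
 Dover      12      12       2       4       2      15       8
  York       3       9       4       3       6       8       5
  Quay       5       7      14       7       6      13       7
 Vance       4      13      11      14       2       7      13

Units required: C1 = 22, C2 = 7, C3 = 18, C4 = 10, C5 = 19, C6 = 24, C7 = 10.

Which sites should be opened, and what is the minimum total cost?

Open York only; minimum total cost 778.

For any fixed open set, each retail store goes to its cheapest open site; total = fixed + service.
{York}: C1→York 3·22=66, C2→York 9·7=63, C3→York 4·18=72, C4→York 3·10=30, C5→York 6·19=114, C6→York 8·24=192, C7→York 5·10=50. Service 587; fixed 191; total 778.
{York, Vance}: service 487 + fixed 369 = 856
{Dover, York}: service 475 + fixed 433 = 908
{Dover, York, Quay, Vance}: service 437 + fixed 795 = 1232
No other subset beats 778.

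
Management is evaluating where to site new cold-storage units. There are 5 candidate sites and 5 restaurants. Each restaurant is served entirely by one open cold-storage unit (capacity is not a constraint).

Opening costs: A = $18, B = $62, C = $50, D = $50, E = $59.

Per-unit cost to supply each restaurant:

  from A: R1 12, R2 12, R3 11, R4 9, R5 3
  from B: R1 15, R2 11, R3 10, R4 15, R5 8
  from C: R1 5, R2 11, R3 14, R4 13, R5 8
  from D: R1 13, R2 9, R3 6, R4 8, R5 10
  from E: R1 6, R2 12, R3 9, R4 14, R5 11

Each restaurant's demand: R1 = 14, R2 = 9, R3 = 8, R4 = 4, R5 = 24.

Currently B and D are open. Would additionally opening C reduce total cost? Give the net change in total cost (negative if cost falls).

Current service cost with {B, D}: 535.
Adding C: each restaurant re-picks its cheapest; new service cost 423, saving 112.
Extra fixed cost: 50. Net change = 50 − 112 = -62.
(Totals: 647 → 585.)

Yes — net change −62 (cost falls by 62).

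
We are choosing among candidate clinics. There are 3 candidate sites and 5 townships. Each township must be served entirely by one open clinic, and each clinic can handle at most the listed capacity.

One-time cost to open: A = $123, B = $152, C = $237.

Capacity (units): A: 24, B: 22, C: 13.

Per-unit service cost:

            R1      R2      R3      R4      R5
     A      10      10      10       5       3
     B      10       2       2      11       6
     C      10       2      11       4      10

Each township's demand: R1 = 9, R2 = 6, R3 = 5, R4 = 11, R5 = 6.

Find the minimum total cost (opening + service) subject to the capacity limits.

Open {A, B}: R1→B 10·9=90, R2→B 2·6=12, R3→B 2·5=10, R4→A 5·11=55, R5→A 3·6=18.
Loads: A carries 17/24, B carries 20/22. Service 185; fixed 275; total 460.
Next best feasible plan costs 478.

Minimum total cost: 460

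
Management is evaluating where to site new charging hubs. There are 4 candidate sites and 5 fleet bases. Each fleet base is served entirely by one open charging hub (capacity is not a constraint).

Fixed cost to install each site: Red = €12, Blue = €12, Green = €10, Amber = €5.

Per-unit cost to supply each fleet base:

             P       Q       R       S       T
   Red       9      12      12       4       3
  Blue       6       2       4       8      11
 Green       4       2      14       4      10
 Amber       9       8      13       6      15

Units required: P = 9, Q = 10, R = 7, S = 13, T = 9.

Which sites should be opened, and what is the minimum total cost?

Open Red, Blue and Green; minimum total cost 197.

For any fixed open set, each fleet base goes to its cheapest open site; total = fixed + service.
{Red, Blue, Green}: P→Green 4·9=36, Q→Blue 2·10=20, R→Blue 4·7=28, S→Red 4·13=52, T→Red 3·9=27. Service 163; fixed 34; total 197.
{Red, Blue, Green, Amber}: P→Green 4·9=36, Q→Blue 2·10=20, R→Blue 4·7=28, S→Red 4·13=52, T→Red 3·9=27. Service 163; fixed 39; total 202.
{Red, Blue}: P→Blue 6·9=54, Q→Blue 2·10=20, R→Blue 4·7=28, S→Red 4·13=52, T→Red 3·9=27. Service 181; fixed 24; total 205.
{Amber}: P→Amber 9·9=81, Q→Amber 8·10=80, R→Amber 13·7=91, S→Amber 6·13=78, T→Amber 15·9=135. Service 465; fixed 5; total 470.
(All 15 nonempty subsets were checked; Red, Blue and Green is lowest.)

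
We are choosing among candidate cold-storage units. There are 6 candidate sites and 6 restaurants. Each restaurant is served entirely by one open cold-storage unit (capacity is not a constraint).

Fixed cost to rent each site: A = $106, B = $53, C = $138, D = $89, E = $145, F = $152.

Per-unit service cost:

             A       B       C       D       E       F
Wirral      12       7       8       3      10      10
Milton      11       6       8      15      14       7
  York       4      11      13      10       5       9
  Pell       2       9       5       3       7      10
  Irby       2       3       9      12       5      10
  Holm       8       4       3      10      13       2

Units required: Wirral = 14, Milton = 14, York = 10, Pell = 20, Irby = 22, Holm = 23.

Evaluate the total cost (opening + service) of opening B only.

Each restaurant is assigned to its cheapest site among the open ones.
{B}: Wirral→B 7·14=98, Milton→B 6·14=84, York→B 11·10=110, Pell→B 9·20=180, Irby→B 3·22=66, Holm→B 4·23=92. Service 630; fixed 53; total 683.

Total cost: 683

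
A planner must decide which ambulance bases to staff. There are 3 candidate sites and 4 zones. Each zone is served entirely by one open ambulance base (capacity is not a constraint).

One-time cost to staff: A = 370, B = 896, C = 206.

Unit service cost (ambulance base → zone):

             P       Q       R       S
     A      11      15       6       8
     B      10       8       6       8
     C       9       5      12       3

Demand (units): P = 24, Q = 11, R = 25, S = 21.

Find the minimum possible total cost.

For any fixed open set, each zone goes to its cheapest open site; total = fixed + service.
{C}: P→C 9·24=216, Q→C 5·11=55, R→C 12·25=300, S→C 3·21=63. Service 634; fixed 206; total 840.
{A, C}: P→C 9·24=216, Q→C 5·11=55, R→A 6·25=150, S→C 3·21=63. Service 484; fixed 576; total 1060.
{A}: service 747 + fixed 370 = 1117
{A, B, C}: service 484 + fixed 1472 = 1956
(All 7 nonempty subsets were checked; C only is lowest.)

Minimum total cost: 840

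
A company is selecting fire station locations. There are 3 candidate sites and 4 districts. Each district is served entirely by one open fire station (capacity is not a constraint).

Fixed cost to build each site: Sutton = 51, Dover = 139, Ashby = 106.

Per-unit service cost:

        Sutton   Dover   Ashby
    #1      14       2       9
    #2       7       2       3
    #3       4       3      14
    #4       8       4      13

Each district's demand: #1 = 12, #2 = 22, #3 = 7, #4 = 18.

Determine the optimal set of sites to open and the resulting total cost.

Open Dover only; minimum total cost 300.

For any fixed open set, each district goes to its cheapest open site; total = fixed + service.
{Dover}: #1→Dover 2·12=24, #2→Dover 2·22=44, #3→Dover 3·7=21, #4→Dover 4·18=72. Service 161; fixed 139; total 300.
{Sutton, Dover}: #1→Dover 2·12=24, #2→Dover 2·22=44, #3→Dover 3·7=21, #4→Dover 4·18=72. Service 161; fixed 190; total 351.
{Dover, Ashby}: service 161 + fixed 245 = 406
{Sutton, Dover, Ashby}: service 161 + fixed 296 = 457
No other subset beats 300.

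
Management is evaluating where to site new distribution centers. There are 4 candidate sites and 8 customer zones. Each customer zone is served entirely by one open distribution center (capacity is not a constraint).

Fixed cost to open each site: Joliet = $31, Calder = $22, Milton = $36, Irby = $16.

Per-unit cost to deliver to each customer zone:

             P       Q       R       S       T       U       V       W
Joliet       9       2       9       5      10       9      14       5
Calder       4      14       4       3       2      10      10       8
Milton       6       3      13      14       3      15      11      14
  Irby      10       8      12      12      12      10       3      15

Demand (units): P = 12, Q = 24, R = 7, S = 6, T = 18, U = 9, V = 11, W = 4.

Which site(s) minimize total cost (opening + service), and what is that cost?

Open Joliet, Calder and Irby; minimum total cost 381.

For any fixed open set, each customer zone goes to its cheapest open site; total = fixed + service.
{Joliet, Calder, Irby}: P→Calder 4·12=48, Q→Joliet 2·24=48, R→Calder 4·7=28, S→Calder 3·6=18, T→Calder 2·18=36, U→Joliet 9·9=81, V→Irby 3·11=33, W→Joliet 5·4=20. Service 312; fixed 69; total 381.
{Joliet, Calder, Milton, Irby}: service 312 + fixed 105 = 417
{Calder, Milton, Irby}: service 357 + fixed 74 = 431
{Irby}: service 867 + fixed 16 = 883
(All 15 nonempty subsets were checked; Joliet, Calder and Irby is lowest.)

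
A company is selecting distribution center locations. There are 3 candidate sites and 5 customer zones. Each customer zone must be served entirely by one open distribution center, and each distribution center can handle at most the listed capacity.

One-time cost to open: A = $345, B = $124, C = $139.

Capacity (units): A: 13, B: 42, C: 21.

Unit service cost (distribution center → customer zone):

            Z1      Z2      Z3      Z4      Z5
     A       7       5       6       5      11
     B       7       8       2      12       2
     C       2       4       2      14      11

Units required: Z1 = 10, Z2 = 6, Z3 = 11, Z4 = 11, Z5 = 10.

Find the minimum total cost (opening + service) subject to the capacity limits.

Minimum total cost: 481

Open {B, C}: Z1→C 2·10=20, Z2→C 4·6=24, Z3→B 2·11=22, Z4→B 12·11=132, Z5→B 2·10=20.
Loads: B carries 32/42, C carries 16/21. Service 218; fixed 263; total 481.
Next best feasible plan costs 505.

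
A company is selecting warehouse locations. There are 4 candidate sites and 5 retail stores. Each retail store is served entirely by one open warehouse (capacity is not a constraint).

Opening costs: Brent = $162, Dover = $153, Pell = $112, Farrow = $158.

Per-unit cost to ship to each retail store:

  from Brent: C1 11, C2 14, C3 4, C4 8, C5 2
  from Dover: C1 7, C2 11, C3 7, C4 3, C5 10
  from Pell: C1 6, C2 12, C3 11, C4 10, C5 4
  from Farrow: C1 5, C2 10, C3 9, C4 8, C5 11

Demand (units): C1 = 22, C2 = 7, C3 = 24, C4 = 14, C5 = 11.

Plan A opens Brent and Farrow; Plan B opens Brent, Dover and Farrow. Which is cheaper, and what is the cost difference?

Plan A is cheaper by 83.

Plan A: {Brent, Farrow}: C1→Farrow 5·22=110, C2→Farrow 10·7=70, C3→Brent 4·24=96, C4→Brent 8·14=112, C5→Brent 2·11=22. Service 410; fixed 320; total 730.
Plan B: {Brent, Dover, Farrow}: C1→Farrow 5·22=110, C2→Farrow 10·7=70, C3→Brent 4·24=96, C4→Dover 3·14=42, C5→Brent 2·11=22. Service 340; fixed 473; total 813.
Difference: |730 − 813| = 83.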